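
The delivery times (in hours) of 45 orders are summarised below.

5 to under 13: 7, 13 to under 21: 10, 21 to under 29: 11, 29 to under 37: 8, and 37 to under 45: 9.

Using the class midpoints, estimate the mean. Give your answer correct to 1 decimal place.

Midpoints: 9, 17, 25, 33, 41
Σfm = 7×9 + 10×17 + 11×25 + 8×33 + 9×41 = 1141
n = Σf = 45
Mean = 1141 / 45 = 25.3556

25.4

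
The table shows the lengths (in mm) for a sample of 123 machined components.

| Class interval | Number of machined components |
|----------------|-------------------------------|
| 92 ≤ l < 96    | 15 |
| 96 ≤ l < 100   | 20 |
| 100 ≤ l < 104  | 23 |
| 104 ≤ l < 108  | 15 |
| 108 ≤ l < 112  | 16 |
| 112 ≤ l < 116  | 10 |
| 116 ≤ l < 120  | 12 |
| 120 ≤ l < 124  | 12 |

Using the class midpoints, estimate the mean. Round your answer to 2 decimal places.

106.39

Midpoints: 94, 98, 102, 106, 110, 114, 118, 122
Σfm = 15×94 + 20×98 + 23×102 + 15×106 + 16×110 + 10×114 + 12×118 + 12×122 = 13086
n = Σf = 123
Mean = 13086 / 123 = 106.3902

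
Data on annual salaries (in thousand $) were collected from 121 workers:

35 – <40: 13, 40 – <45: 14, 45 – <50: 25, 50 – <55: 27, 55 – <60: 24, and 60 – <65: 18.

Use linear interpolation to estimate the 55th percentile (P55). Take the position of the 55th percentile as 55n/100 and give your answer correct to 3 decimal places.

Cumulative frequencies: 13, 27, 52, 79, 103, 121
n = 121; position = 55n/100 = 66.55.
This falls in the class 50 – <55: L = 50, F = 52, f = 27, h = 5.
55th percentile ≈ 50 + ((66.55 − 52) / 27) × 5 = 52.6944

52.694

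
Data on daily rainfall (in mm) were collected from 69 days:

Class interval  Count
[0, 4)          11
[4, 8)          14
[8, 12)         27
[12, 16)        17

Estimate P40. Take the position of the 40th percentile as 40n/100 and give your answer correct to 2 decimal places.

Cumulative frequencies: 11, 25, 52, 69
n = 69; position = 40n/100 = 27.6.
This falls in the class [8, 12): L = 8, F = 25, f = 27, h = 4.
40th percentile ≈ 8 + ((27.6 − 25) / 27) × 4 = 8.3852

8.39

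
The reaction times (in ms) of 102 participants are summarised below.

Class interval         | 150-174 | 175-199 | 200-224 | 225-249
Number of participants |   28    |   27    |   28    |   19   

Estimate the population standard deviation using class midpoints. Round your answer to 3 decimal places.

26.872

Midpoints: 162, 187, 212, 237
n = 102, Σfm = 20024, mean = 196.3137
Σfm² = 4004638
Σf(m − x̄)² = Σfm² − (Σfm)²/n = 4004638 − 20024²/102 = 73651.9608
Population variance = 73651.9608 / 102 = 722.0780
Standard deviation = √722.0780 = 26.8715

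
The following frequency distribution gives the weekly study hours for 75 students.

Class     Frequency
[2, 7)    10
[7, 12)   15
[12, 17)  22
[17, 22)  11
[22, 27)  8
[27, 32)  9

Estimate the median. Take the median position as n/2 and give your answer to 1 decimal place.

Cumulative frequencies: 10, 25, 47, 58, 66, 75
n = 75; position = n/2 = 37.5.
This falls in the class [12, 17): L = 12, F = 25, f = 22, h = 5.
Median ≈ 12 + ((37.5 − 25) / 22) × 5 = 14.8409

14.8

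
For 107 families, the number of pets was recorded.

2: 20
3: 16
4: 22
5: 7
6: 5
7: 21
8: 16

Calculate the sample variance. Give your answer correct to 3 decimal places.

Values: 2, 3, 4, 5, 6, 7, 8
n = 107, Σfx = 516, mean = 4.8224
Σfx² = 2984
Σf(x − x̄)² = Σfx² − (Σfx)²/n = 2984 − 516²/107 = 495.6262
Sample variance = 495.6262 / 106 = 4.6757

4.676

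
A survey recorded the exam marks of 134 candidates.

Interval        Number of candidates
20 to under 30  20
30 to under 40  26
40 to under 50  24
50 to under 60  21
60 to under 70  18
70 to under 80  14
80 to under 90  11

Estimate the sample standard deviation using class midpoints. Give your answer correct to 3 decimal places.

Midpoints: 25, 35, 45, 55, 65, 75, 85
n = 134, Σfm = 6800, mean = 50.7463
Σfm² = 390750
Σf(m − x̄)² = Σfm² − (Σfm)²/n = 390750 − 6800²/134 = 45675.3731
Sample variance = 45675.3731 / 133 = 343.4239
Standard deviation = √343.4239 = 18.5317

18.532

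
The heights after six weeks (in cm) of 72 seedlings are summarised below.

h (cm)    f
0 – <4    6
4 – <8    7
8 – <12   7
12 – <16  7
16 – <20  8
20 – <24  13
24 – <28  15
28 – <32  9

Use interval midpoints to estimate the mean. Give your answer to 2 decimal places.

Midpoints: 2, 6, 10, 14, 18, 22, 26, 30
Σfm = 6×2 + 7×6 + 7×10 + 7×14 + 8×18 + 13×22 + 15×26 + 9×30 = 1312
n = Σf = 72
Mean = 1312 / 72 = 18.2222

18.22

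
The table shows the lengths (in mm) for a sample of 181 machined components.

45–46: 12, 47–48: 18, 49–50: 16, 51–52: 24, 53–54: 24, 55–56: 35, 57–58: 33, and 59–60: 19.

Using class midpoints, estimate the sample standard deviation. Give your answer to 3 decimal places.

Midpoints: 45.5, 47.5, 49.5, 51.5, 53.5, 55.5, 57.5, 59.5
n = 181, Σfm = 9683.5, mean = 53.5000
Σfm² = 521187.25
Σf(m − x̄)² = Σfm² − (Σfm)²/n = 521187.25 − 9683.5²/181 = 3120.0000
Sample variance = 3120.0000 / 180 = 17.3333
Standard deviation = √17.3333 = 4.1633

4.163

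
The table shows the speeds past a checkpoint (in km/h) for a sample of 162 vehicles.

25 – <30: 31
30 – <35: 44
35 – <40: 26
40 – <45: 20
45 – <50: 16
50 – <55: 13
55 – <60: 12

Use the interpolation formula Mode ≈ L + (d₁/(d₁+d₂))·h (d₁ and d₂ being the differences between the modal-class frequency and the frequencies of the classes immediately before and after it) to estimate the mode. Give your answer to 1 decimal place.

Modal class: 30 – <35 (highest frequency 44).
d₁ = 44 − 31 = 13, d₂ = 44 − 26 = 18
Mode ≈ 30 + (13/(13+18)) × 5 = 30 + 2.0968 = 32.0968

32.1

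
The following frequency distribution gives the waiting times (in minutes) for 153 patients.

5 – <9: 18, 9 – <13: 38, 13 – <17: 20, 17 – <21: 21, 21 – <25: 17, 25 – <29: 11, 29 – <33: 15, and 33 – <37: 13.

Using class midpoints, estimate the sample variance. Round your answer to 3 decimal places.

77.549

Midpoints: 7, 11, 15, 19, 23, 27, 31, 35
n = 153, Σfm = 2851, mean = 18.6340
Σfm² = 64913
Σf(m − x̄)² = Σfm² − (Σfm)²/n = 64913 − 2851²/153 = 11787.5033
Sample variance = 11787.5033 / 152 = 77.5494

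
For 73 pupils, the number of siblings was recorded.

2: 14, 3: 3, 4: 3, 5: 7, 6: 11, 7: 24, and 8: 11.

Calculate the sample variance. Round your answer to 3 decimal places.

4.500

Values: 2, 3, 4, 5, 6, 7, 8
n = 73, Σfx = 406, mean = 5.5616
Σfx² = 2582
Σf(x − x̄)² = Σfx² − (Σfx)²/n = 2582 − 406²/73 = 323.9726
Sample variance = 323.9726 / 72 = 4.4996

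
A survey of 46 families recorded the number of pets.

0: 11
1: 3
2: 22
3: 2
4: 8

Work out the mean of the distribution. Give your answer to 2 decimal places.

Values: 0, 1, 2, 3, 4
Σfx = 11×0 + 3×1 + 22×2 + 2×3 + 8×4 = 85
n = Σf = 46
Mean = 85 / 46 = 1.8478

1.85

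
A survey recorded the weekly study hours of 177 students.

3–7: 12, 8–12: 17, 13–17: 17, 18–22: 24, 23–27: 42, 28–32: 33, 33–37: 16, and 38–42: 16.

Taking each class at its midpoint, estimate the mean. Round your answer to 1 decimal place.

23.8

Midpoints: 5, 10, 15, 20, 25, 30, 35, 40
Σfm = 12×5 + 17×10 + 17×15 + 24×20 + 42×25 + 33×30 + 16×35 + 16×40 = 4205
n = Σf = 177
Mean = 4205 / 177 = 23.7571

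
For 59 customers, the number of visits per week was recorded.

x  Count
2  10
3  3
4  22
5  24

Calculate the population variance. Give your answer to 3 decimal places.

1.135

Values: 2, 3, 4, 5
n = 59, Σfx = 237, mean = 4.0169
Σfx² = 1019
Σf(x − x̄)² = Σfx² − (Σfx)²/n = 1019 − 237²/59 = 66.9831
Population variance = 66.9831 / 59 = 1.1353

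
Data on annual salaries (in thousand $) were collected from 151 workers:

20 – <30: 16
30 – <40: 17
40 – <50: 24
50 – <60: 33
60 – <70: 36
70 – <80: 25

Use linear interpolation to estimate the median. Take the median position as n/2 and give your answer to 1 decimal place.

55.6

Cumulative frequencies: 16, 33, 57, 90, 126, 151
n = 151; position = n/2 = 75.5.
This falls in the class 50 – <60: L = 50, F = 57, f = 33, h = 10.
Median ≈ 50 + ((75.5 − 57) / 33) × 10 = 55.6061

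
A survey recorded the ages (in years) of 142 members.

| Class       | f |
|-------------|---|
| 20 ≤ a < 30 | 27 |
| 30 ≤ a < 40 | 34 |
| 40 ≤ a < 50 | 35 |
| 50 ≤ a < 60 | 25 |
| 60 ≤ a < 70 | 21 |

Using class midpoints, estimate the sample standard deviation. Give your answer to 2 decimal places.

Midpoints: 25, 35, 45, 55, 65
n = 142, Σfm = 6180, mean = 43.5211
Σfm² = 293750
Σf(m − x̄)² = Σfm² − (Σfm)²/n = 293750 − 6180²/142 = 24789.4366
Sample variance = 24789.4366 / 141 = 175.8116
Standard deviation = √175.8116 = 13.2594

13.26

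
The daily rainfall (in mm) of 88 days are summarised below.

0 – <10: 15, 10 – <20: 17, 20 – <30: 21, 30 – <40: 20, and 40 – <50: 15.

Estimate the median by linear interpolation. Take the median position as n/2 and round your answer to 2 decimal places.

Cumulative frequencies: 15, 32, 53, 73, 88
n = 88; position = n/2 = 44.
This falls in the class 20 – <30: L = 20, F = 32, f = 21, h = 10.
Median ≈ 20 + ((44 − 32) / 21) × 10 = 25.7143

25.71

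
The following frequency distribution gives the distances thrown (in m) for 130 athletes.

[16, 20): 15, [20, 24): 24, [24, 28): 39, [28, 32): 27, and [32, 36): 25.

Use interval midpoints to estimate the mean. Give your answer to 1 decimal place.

Midpoints: 18, 22, 26, 30, 34
Σfm = 15×18 + 24×22 + 39×26 + 27×30 + 25×34 = 3472
n = Σf = 130
Mean = 3472 / 130 = 26.7077

26.7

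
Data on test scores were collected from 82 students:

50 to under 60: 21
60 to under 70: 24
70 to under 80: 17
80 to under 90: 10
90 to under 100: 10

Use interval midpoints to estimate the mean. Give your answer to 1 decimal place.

Midpoints: 55, 65, 75, 85, 95
Σfm = 21×55 + 24×65 + 17×75 + 10×85 + 10×95 = 5790
n = Σf = 82
Mean = 5790 / 82 = 70.6098

70.6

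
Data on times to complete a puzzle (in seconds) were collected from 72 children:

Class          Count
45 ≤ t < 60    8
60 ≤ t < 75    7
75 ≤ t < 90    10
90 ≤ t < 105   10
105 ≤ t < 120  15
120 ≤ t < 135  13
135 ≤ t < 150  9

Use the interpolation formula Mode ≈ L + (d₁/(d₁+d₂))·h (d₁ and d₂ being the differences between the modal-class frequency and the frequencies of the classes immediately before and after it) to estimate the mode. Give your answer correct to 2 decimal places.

115.71

Modal class: 105 ≤ t < 120 (highest frequency 15).
d₁ = 15 − 10 = 5, d₂ = 15 − 13 = 2
Mode ≈ 105 + (5/(5+2)) × 15 = 105 + 10.7143 = 115.7143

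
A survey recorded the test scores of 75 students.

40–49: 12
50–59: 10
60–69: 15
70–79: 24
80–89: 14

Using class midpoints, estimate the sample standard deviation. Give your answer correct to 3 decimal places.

Midpoints: 44.5, 54.5, 64.5, 74.5, 84.5
n = 75, Σfm = 5017.5, mean = 66.9000
Σfm² = 349038.75
Σf(m − x̄)² = Σfm² − (Σfm)²/n = 349038.75 − 5017.5²/75 = 13368.0000
Sample variance = 13368.0000 / 74 = 180.6486
Standard deviation = √180.6486 = 13.4406

13.441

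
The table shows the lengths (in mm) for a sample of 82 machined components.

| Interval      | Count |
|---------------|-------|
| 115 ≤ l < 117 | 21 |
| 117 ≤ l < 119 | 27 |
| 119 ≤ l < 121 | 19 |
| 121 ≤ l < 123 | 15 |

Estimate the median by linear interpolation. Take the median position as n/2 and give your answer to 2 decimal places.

Cumulative frequencies: 21, 48, 67, 82
n = 82; position = n/2 = 41.
This falls in the class 117 ≤ l < 119: L = 117, F = 21, f = 27, h = 2.
Median ≈ 117 + ((41 − 21) / 27) × 2 = 118.4815

118.48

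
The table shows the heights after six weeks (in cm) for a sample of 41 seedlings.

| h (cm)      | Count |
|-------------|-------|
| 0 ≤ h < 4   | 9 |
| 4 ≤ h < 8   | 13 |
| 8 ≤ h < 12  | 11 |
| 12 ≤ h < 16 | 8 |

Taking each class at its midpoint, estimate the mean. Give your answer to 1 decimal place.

Midpoints: 2, 6, 10, 14
Σfm = 9×2 + 13×6 + 11×10 + 8×14 = 318
n = Σf = 41
Mean = 318 / 41 = 7.7561

7.8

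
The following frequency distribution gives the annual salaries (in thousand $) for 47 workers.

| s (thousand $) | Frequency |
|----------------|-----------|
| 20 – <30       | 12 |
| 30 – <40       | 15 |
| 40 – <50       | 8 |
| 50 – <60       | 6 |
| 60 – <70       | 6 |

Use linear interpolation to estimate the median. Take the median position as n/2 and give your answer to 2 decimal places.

37.67

Cumulative frequencies: 12, 27, 35, 41, 47
n = 47; position = n/2 = 23.5.
This falls in the class 30 – <40: L = 30, F = 12, f = 15, h = 10.
Median ≈ 30 + ((23.5 − 12) / 15) × 10 = 37.6667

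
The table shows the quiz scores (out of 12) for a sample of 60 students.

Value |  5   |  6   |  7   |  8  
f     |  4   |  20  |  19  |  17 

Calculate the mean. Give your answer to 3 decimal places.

Values: 5, 6, 7, 8
Σfx = 4×5 + 20×6 + 19×7 + 17×8 = 409
n = Σf = 60
Mean = 409 / 60 = 6.8167

6.817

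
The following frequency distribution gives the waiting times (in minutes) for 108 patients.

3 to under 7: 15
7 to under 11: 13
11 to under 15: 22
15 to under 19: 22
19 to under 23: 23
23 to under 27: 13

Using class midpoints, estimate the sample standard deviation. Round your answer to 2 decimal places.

6.31

Midpoints: 5, 9, 13, 17, 21, 25
n = 108, Σfm = 1660, mean = 15.3704
Σfm² = 29772
Σf(m − x̄)² = Σfm² − (Σfm)²/n = 29772 − 1660²/108 = 4257.1852
Sample variance = 4257.1852 / 107 = 39.7868
Standard deviation = √39.7868 = 6.3077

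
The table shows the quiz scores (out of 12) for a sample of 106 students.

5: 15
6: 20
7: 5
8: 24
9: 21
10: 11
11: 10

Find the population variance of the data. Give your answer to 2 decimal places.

Values: 5, 6, 7, 8, 9, 10, 11
n = 106, Σfx = 831, mean = 7.8396
Σfx² = 6887
Σf(x − x̄)² = Σfx² − (Σfx)²/n = 6887 − 831²/106 = 372.2736
Population variance = 372.2736 / 106 = 3.5120

3.51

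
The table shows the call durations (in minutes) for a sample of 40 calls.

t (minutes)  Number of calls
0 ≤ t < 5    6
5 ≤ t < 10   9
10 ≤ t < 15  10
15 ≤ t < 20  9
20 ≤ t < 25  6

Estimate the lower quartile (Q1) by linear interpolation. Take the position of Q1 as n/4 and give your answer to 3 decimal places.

Cumulative frequencies: 6, 15, 25, 34, 40
n = 40; position = n/4 = 10.
This falls in the class 5 ≤ t < 10: L = 5, F = 6, f = 9, h = 5.
Lower quartile ≈ 5 + ((10 − 6) / 9) × 5 = 7.2222

7.222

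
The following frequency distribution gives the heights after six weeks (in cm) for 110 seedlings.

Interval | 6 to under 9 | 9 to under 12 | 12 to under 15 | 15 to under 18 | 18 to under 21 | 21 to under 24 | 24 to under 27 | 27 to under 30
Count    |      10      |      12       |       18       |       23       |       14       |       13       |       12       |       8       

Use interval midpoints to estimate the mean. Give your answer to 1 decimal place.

17.5

Midpoints: 7.5, 10.5, 13.5, 16.5, 19.5, 22.5, 25.5, 28.5
Σfm = 10×7.5 + 12×10.5 + 18×13.5 + 23×16.5 + 14×19.5 + 13×22.5 + 12×25.5 + 8×28.5 = 1923
n = Σf = 110
Mean = 1923 / 110 = 17.4818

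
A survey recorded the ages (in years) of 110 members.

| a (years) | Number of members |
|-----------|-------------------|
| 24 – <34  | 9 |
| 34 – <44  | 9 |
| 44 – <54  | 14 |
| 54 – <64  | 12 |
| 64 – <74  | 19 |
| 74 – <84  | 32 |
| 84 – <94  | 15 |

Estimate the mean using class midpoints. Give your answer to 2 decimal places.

Midpoints: 29, 39, 49, 59, 69, 79, 89
Σfm = 9×29 + 9×39 + 14×49 + 12×59 + 19×69 + 32×79 + 15×89 = 7180
n = Σf = 110
Mean = 7180 / 110 = 65.2727

65.27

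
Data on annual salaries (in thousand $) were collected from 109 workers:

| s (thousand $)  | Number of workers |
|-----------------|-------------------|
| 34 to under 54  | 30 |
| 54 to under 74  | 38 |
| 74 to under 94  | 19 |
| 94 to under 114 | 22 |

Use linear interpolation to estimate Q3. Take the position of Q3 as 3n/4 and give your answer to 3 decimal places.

Cumulative frequencies: 30, 68, 87, 109
n = 109; position = 3n/4 = 81.75.
This falls in the class 74 to under 94: L = 74, F = 68, f = 19, h = 20.
Upper quartile ≈ 74 + ((81.75 − 68) / 19) × 20 = 88.4737

88.474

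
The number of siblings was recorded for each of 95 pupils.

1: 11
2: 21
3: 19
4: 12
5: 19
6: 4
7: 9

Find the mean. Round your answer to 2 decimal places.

3.58

Values: 1, 2, 3, 4, 5, 6, 7
Σfx = 11×1 + 21×2 + 19×3 + 12×4 + 19×5 + 4×6 + 9×7 = 340
n = Σf = 95
Mean = 340 / 95 = 3.5789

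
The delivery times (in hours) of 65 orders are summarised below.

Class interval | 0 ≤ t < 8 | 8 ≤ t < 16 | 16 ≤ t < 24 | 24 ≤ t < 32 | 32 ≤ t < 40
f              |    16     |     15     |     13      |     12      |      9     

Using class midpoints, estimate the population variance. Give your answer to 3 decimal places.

120.668

Midpoints: 4, 12, 20, 28, 36
n = 65, Σfm = 1164, mean = 17.9077
Σfm² = 28688
Σf(m − x̄)² = Σfm² − (Σfm)²/n = 28688 − 1164²/65 = 7843.4462
Population variance = 7843.4462 / 65 = 120.6684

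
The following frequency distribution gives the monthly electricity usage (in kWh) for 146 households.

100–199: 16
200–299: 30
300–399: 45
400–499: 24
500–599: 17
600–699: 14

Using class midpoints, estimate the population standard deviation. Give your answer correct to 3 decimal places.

Midpoints: 149.5, 249.5, 349.5, 449.5, 549.5, 649.5
n = 146, Σfm = 54827, mean = 375.5274
Σfm² = 23610136.5
Σf(m − x̄)² = Σfm² − (Σfm)²/n = 23610136.5 − 54827²/146 = 3021095.8904
Population variance = 3021095.8904 / 146 = 20692.4376
Standard deviation = √20692.4376 = 143.8487

143.849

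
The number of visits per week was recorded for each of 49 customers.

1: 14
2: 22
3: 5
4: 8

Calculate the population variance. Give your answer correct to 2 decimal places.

1.02

Values: 1, 2, 3, 4
n = 49, Σfx = 105, mean = 2.1429
Σfx² = 275
Σf(x − x̄)² = Σfx² − (Σfx)²/n = 275 − 105²/49 = 50.0000
Population variance = 50.0000 / 49 = 1.0204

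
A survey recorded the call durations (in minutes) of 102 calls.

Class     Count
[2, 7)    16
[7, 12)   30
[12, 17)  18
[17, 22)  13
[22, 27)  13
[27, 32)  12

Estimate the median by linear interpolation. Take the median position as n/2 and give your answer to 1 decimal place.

Cumulative frequencies: 16, 46, 64, 77, 90, 102
n = 102; position = n/2 = 51.
This falls in the class [12, 17): L = 12, F = 46, f = 18, h = 5.
Median ≈ 12 + ((51 − 46) / 18) × 5 = 13.3889

13.4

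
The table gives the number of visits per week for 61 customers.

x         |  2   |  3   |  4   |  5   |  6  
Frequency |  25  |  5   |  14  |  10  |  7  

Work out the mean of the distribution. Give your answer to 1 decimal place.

3.5

Values: 2, 3, 4, 5, 6
Σfx = 25×2 + 5×3 + 14×4 + 10×5 + 7×6 = 213
n = Σf = 61
Mean = 213 / 61 = 3.4918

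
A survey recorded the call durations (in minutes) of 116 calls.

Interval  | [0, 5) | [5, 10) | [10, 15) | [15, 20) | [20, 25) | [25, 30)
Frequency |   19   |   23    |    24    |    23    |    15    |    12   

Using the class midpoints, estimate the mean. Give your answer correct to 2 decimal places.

13.71

Midpoints: 2.5, 7.5, 12.5, 17.5, 22.5, 27.5
Σfm = 19×2.5 + 23×7.5 + 24×12.5 + 23×17.5 + 15×22.5 + 12×27.5 = 1590
n = Σf = 116
Mean = 1590 / 116 = 13.7069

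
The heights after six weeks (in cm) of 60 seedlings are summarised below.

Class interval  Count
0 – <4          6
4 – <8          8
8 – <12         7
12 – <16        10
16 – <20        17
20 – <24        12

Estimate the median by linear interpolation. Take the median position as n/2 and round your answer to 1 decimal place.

15.6

Cumulative frequencies: 6, 14, 21, 31, 48, 60
n = 60; position = n/2 = 30.
This falls in the class 12 – <16: L = 12, F = 21, f = 10, h = 4.
Median ≈ 12 + ((30 − 21) / 10) × 4 = 15.6000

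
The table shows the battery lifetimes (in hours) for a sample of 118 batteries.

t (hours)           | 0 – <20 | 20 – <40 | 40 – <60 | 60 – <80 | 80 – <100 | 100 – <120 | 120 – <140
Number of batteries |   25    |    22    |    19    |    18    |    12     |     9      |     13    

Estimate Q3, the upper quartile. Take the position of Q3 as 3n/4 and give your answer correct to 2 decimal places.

87.50

Cumulative frequencies: 25, 47, 66, 84, 96, 105, 118
n = 118; position = 3n/4 = 88.5.
This falls in the class 80 – <100: L = 80, F = 84, f = 12, h = 20.
Upper quartile ≈ 80 + ((88.5 − 84) / 12) × 20 = 87.5000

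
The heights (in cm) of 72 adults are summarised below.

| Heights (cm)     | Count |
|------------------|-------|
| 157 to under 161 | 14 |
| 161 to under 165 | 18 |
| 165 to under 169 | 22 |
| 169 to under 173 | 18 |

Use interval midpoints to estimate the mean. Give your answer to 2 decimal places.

Midpoints: 159, 163, 167, 171
Σfm = 14×159 + 18×163 + 22×167 + 18×171 = 11912
n = Σf = 72
Mean = 11912 / 72 = 165.4444

165.44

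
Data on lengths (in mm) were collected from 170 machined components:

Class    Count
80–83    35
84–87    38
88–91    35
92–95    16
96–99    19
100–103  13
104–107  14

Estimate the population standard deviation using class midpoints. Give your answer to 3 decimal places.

7.522

Midpoints: 81.5, 85.5, 89.5, 93.5, 97.5, 101.5, 105.5
n = 170, Σfm = 15379, mean = 90.4647
Σfm² = 1400874.5
Σf(m − x̄)² = Σfm² − (Σfm)²/n = 1400874.5 − 15379²/170 = 9617.7882
Population variance = 9617.7882 / 170 = 56.5752
Standard deviation = √56.5752 = 7.5217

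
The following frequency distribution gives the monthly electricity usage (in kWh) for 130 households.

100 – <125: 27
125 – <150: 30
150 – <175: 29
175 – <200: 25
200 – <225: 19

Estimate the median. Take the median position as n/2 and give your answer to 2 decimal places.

Cumulative frequencies: 27, 57, 86, 111, 130
n = 130; position = n/2 = 65.
This falls in the class 150 – <175: L = 150, F = 57, f = 29, h = 25.
Median ≈ 150 + ((65 − 57) / 29) × 25 = 156.8966

156.90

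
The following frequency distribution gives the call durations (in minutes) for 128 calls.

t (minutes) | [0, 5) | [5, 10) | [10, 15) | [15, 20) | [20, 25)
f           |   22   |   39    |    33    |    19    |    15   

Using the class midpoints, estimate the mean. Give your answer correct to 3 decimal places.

11.172

Midpoints: 2.5, 7.5, 12.5, 17.5, 22.5
Σfm = 22×2.5 + 39×7.5 + 33×12.5 + 19×17.5 + 15×22.5 = 1430
n = Σf = 128
Mean = 1430 / 128 = 11.1719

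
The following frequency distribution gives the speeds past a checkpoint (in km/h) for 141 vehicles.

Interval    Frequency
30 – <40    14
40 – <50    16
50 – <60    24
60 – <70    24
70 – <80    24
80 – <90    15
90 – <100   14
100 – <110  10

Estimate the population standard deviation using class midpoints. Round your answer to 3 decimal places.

Midpoints: 35, 45, 55, 65, 75, 85, 95, 105
n = 141, Σfm = 9545, mean = 67.6950
Σfm² = 703525
Σf(m − x̄)² = Σfm² − (Σfm)²/n = 703525 − 9545²/141 = 57375.8865
Population variance = 57375.8865 / 141 = 406.9212
Standard deviation = √406.9212 = 20.1723

20.172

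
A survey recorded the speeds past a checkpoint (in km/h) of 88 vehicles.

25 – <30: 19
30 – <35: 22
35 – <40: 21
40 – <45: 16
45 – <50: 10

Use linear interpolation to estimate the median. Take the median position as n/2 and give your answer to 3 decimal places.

Cumulative frequencies: 19, 41, 62, 78, 88
n = 88; position = n/2 = 44.
This falls in the class 35 – <40: L = 35, F = 41, f = 21, h = 5.
Median ≈ 35 + ((44 − 41) / 21) × 5 = 35.7143

35.714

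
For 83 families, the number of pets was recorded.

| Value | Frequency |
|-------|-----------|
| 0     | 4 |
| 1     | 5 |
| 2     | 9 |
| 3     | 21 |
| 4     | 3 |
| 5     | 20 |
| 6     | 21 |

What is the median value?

Cumulative frequencies: 4, 9, 18, 39, 42, 62, 83
n = 83, so the median is the value in position (n+1)/2 = 42.
Position 42 falls at value 4.

4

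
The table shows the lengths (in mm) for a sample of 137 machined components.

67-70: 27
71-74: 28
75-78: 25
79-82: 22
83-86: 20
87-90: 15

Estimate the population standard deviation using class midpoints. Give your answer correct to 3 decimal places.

Midpoints: 68.5, 72.5, 76.5, 80.5, 84.5, 88.5
n = 137, Σfm = 10580.5, mean = 77.2299
Σfm² = 823026.25
Σf(m − x̄)² = Σfm² − (Σfm)²/n = 823026.25 − 10580.5²/137 = 5895.0073
Population variance = 5895.0073 / 137 = 43.0293
Standard deviation = √43.0293 = 6.5597

6.560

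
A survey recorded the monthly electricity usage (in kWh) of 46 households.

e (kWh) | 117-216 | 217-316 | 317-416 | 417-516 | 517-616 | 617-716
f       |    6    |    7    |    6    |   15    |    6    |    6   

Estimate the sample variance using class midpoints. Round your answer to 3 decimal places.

24289.855

Midpoints: 166.5, 266.5, 366.5, 466.5, 566.5, 666.5
n = 46, Σfm = 19459, mean = 423.0217
Σfm² = 9324623.5
Σf(m − x̄)² = Σfm² − (Σfm)²/n = 9324623.5 − 19459²/46 = 1093043.4783
Sample variance = 1093043.4783 / 45 = 24289.8551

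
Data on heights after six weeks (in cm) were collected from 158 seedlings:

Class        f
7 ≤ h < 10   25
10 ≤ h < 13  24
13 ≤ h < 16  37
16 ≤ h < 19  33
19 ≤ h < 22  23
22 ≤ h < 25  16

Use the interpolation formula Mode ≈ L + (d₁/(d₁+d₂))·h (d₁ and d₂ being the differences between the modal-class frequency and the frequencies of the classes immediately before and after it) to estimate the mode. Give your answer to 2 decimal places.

15.29

Modal class: 13 ≤ h < 16 (highest frequency 37).
d₁ = 37 − 24 = 13, d₂ = 37 − 33 = 4
Mode ≈ 13 + (13/(13+4)) × 3 = 13 + 2.2941 = 15.2941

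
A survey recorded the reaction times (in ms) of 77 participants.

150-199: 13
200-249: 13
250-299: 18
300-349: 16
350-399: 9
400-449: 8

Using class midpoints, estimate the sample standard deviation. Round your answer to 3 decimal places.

77.865

Midpoints: 174.5, 224.5, 274.5, 324.5, 374.5, 424.5
n = 77, Σfm = 22086.5, mean = 286.8377
Σfm² = 6796019.25
Σf(m − x̄)² = Σfm² − (Σfm)²/n = 6796019.25 − 22086.5²/77 = 460779.2208
Sample variance = 460779.2208 / 76 = 6062.8845
Standard deviation = √6062.8845 = 77.8645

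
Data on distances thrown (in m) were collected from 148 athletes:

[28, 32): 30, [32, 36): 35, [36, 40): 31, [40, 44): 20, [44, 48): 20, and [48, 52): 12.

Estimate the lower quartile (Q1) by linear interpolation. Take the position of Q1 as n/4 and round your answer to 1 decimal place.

32.8

Cumulative frequencies: 30, 65, 96, 116, 136, 148
n = 148; position = n/4 = 37.
This falls in the class [32, 36): L = 32, F = 30, f = 35, h = 4.
Lower quartile ≈ 32 + ((37 − 30) / 35) × 4 = 32.8000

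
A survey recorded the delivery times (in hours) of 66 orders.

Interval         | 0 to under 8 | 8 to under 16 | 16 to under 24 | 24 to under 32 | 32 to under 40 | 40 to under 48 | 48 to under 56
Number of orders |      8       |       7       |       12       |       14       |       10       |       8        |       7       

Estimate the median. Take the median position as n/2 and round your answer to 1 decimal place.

Cumulative frequencies: 8, 15, 27, 41, 51, 59, 66
n = 66; position = n/2 = 33.
This falls in the class 24 to under 32: L = 24, F = 27, f = 14, h = 8.
Median ≈ 24 + ((33 − 27) / 14) × 8 = 27.4286

27.4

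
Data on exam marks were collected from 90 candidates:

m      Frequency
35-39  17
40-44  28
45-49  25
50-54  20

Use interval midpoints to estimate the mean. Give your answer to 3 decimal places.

44.667

Midpoints: 37, 42, 47, 52
Σfm = 17×37 + 28×42 + 25×47 + 20×52 = 4020
n = Σf = 90
Mean = 4020 / 90 = 44.6667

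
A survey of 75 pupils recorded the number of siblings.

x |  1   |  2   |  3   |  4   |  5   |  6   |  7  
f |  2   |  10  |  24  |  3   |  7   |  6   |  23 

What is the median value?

4

Cumulative frequencies: 2, 12, 36, 39, 46, 52, 75
n = 75, so the median is the value in position (n+1)/2 = 38.
Position 38 falls at value 4.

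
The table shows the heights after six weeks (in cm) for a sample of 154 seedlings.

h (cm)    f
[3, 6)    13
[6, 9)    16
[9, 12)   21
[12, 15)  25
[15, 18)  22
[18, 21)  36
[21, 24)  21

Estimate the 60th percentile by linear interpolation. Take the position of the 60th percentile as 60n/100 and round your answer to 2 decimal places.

17.37

Cumulative frequencies: 13, 29, 50, 75, 97, 133, 154
n = 154; position = 60n/100 = 92.4.
This falls in the class [15, 18): L = 15, F = 75, f = 22, h = 3.
60th percentile ≈ 15 + ((92.4 − 75) / 22) × 3 = 17.3727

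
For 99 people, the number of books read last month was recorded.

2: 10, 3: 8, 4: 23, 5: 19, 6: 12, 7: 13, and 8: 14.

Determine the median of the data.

5

Cumulative frequencies: 10, 18, 41, 60, 72, 85, 99
n = 99, so the median is the value in position (n+1)/2 = 50.
Position 50 falls at value 5.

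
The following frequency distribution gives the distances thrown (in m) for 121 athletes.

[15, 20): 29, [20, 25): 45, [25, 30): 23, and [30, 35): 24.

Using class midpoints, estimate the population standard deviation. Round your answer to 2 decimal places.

5.25

Midpoints: 17.5, 22.5, 27.5, 32.5
n = 121, Σfm = 2932.5, mean = 24.2355
Σfm² = 74406.25
Σf(m − x̄)² = Σfm² − (Σfm)²/n = 74406.25 − 2932.5²/121 = 3335.5372
Population variance = 3335.5372 / 121 = 27.5664
Standard deviation = √27.5664 = 5.2504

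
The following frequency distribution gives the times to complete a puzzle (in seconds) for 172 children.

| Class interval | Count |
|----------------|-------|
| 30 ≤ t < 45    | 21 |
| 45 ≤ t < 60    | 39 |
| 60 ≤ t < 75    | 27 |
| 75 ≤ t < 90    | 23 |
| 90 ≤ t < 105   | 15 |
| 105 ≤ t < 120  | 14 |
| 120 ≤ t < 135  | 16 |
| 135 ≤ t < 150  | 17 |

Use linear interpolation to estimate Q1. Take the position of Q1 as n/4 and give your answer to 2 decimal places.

53.46

Cumulative frequencies: 21, 60, 87, 110, 125, 139, 155, 172
n = 172; position = n/4 = 43.
This falls in the class 45 ≤ t < 60: L = 45, F = 21, f = 39, h = 15.
Lower quartile ≈ 45 + ((43 − 21) / 39) × 15 = 53.4615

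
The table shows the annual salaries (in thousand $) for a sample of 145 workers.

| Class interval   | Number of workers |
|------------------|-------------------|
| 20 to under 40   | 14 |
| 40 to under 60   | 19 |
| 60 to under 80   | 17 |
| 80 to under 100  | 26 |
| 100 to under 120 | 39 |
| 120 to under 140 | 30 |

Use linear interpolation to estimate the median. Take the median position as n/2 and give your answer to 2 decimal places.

Cumulative frequencies: 14, 33, 50, 76, 115, 145
n = 145; position = n/2 = 72.5.
This falls in the class 80 to under 100: L = 80, F = 50, f = 26, h = 20.
Median ≈ 80 + ((72.5 − 50) / 26) × 20 = 97.3077

97.31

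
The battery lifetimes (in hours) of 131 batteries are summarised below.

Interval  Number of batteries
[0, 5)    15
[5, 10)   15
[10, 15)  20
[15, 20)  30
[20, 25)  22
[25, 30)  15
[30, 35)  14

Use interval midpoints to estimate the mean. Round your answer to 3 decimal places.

Midpoints: 2.5, 7.5, 12.5, 17.5, 22.5, 27.5, 32.5
Σfm = 15×2.5 + 15×7.5 + 20×12.5 + 30×17.5 + 22×22.5 + 15×27.5 + 14×32.5 = 2287.5
n = Σf = 131
Mean = 2287.5 / 131 = 17.4618

17.462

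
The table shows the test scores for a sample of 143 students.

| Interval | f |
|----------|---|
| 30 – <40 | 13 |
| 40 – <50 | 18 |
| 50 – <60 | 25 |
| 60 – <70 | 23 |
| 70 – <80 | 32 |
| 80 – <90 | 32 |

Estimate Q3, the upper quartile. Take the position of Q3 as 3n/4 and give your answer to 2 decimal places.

Cumulative frequencies: 13, 31, 56, 79, 111, 143
n = 143; position = 3n/4 = 107.25.
This falls in the class 70 – <80: L = 70, F = 79, f = 32, h = 10.
Upper quartile ≈ 70 + ((107.25 − 79) / 32) × 10 = 78.8281

78.83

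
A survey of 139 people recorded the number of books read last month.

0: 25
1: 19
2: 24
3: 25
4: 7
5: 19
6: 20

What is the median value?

Cumulative frequencies: 25, 44, 68, 93, 100, 119, 139
n = 139, so the median is the value in position (n+1)/2 = 70.
Position 70 falls at value 3.

3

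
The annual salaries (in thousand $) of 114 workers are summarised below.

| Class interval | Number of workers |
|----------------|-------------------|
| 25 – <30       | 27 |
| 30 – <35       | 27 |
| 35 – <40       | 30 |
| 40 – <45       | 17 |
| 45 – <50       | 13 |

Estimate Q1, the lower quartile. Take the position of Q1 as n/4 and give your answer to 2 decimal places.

30.28

Cumulative frequencies: 27, 54, 84, 101, 114
n = 114; position = n/4 = 28.5.
This falls in the class 30 – <35: L = 30, F = 27, f = 27, h = 5.
Lower quartile ≈ 30 + ((28.5 − 27) / 27) × 5 = 30.2778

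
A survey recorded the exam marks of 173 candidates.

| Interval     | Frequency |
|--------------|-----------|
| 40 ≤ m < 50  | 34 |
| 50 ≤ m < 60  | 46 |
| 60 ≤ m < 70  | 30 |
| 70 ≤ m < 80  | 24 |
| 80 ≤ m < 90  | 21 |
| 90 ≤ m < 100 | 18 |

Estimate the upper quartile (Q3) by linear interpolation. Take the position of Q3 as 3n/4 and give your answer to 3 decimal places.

Cumulative frequencies: 34, 80, 110, 134, 155, 173
n = 173; position = 3n/4 = 129.75.
This falls in the class 70 ≤ m < 80: L = 70, F = 110, f = 24, h = 10.
Upper quartile ≈ 70 + ((129.75 − 110) / 24) × 10 = 78.2292

78.229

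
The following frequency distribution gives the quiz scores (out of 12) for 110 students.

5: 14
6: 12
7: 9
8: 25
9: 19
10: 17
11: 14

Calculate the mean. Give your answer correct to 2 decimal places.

Values: 5, 6, 7, 8, 9, 10, 11
Σfx = 14×5 + 12×6 + 9×7 + 25×8 + 19×9 + 17×10 + 14×11 = 900
n = Σf = 110
Mean = 900 / 110 = 8.1818

8.18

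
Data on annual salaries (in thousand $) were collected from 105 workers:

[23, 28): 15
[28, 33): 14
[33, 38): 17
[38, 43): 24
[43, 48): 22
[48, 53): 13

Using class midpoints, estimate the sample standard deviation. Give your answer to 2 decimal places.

7.98

Midpoints: 25.5, 30.5, 35.5, 40.5, 45.5, 50.5
n = 105, Σfm = 4042.5, mean = 38.5000
Σfm² = 162266.25
Σf(m − x̄)² = Σfm² − (Σfm)²/n = 162266.25 − 4042.5²/105 = 6630.0000
Sample variance = 6630.0000 / 104 = 63.7500
Standard deviation = √63.7500 = 7.9844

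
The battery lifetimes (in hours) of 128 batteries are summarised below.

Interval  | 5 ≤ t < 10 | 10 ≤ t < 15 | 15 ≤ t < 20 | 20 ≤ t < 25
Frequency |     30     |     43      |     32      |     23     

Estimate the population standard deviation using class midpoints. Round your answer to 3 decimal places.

Midpoints: 7.5, 12.5, 17.5, 22.5
n = 128, Σfm = 1840, mean = 14.3750
Σfm² = 29850
Σf(m − x̄)² = Σfm² − (Σfm)²/n = 29850 − 1840²/128 = 3400.0000
Population variance = 3400.0000 / 128 = 26.5625
Standard deviation = √26.5625 = 5.1539

5.154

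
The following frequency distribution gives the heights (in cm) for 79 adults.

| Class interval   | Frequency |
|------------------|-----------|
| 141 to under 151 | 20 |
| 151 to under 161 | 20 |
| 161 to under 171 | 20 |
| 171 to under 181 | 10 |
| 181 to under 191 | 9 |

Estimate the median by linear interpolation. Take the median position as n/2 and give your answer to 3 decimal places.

160.750

Cumulative frequencies: 20, 40, 60, 70, 79
n = 79; position = n/2 = 39.5.
This falls in the class 151 to under 161: L = 151, F = 20, f = 20, h = 10.
Median ≈ 151 + ((39.5 − 20) / 20) × 10 = 160.7500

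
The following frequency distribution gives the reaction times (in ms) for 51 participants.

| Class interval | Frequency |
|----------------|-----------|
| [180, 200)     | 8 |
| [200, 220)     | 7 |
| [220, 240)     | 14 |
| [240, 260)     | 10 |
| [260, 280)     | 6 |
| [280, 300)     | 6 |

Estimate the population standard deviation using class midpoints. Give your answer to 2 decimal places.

30.85

Midpoints: 190, 210, 230, 250, 270, 290
n = 51, Σfm = 12070, mean = 236.6667
Σfm² = 2905100
Σf(m − x̄)² = Σfm² − (Σfm)²/n = 2905100 − 12070²/51 = 48533.3333
Population variance = 48533.3333 / 51 = 951.6340
Standard deviation = √951.6340 = 30.8486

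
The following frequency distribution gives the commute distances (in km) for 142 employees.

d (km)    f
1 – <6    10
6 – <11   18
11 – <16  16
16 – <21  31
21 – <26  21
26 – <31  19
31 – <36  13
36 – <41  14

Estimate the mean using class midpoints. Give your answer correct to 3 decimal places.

21.035

Midpoints: 3.5, 8.5, 13.5, 18.5, 23.5, 28.5, 33.5, 38.5
Σfm = 10×3.5 + 18×8.5 + 16×13.5 + 31×18.5 + 21×23.5 + 19×28.5 + 13×33.5 + 14×38.5 = 2987
n = Σf = 142
Mean = 2987 / 142 = 21.0352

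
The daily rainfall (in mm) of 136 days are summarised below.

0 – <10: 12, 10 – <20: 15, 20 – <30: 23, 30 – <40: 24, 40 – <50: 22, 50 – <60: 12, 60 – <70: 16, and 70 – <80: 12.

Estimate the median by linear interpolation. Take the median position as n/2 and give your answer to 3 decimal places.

Cumulative frequencies: 12, 27, 50, 74, 96, 108, 124, 136
n = 136; position = n/2 = 68.
This falls in the class 30 – <40: L = 30, F = 50, f = 24, h = 10.
Median ≈ 30 + ((68 − 50) / 24) × 10 = 37.5000

37.500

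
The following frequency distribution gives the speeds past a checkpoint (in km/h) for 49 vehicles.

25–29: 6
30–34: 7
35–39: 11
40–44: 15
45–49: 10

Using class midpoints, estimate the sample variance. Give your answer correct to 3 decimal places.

42.071

Midpoints: 27, 32, 37, 42, 47
n = 49, Σfm = 1893, mean = 38.6327
Σfm² = 75151
Σf(m − x̄)² = Σfm² − (Σfm)²/n = 75151 − 1893²/49 = 2019.3878
Sample variance = 2019.3878 / 48 = 42.0706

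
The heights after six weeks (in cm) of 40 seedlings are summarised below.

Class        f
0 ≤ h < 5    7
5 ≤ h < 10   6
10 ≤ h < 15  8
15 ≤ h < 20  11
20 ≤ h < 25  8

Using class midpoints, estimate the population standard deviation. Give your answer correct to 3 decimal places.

Midpoints: 2.5, 7.5, 12.5, 17.5, 22.5
n = 40, Σfm = 535, mean = 13.3750
Σfm² = 9050
Σf(m − x̄)² = Σfm² − (Σfm)²/n = 9050 − 535²/40 = 1894.3750
Population variance = 1894.3750 / 40 = 47.3594
Standard deviation = √47.3594 = 6.8818

6.882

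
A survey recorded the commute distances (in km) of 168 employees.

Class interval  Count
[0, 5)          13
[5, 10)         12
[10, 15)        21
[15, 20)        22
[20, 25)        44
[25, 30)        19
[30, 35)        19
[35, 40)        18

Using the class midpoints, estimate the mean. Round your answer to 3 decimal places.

21.280

Midpoints: 2.5, 7.5, 12.5, 17.5, 22.5, 27.5, 32.5, 37.5
Σfm = 13×2.5 + 12×7.5 + 21×12.5 + 22×17.5 + 44×22.5 + 19×27.5 + 19×32.5 + 18×37.5 = 3575
n = Σf = 168
Mean = 3575 / 168 = 21.2798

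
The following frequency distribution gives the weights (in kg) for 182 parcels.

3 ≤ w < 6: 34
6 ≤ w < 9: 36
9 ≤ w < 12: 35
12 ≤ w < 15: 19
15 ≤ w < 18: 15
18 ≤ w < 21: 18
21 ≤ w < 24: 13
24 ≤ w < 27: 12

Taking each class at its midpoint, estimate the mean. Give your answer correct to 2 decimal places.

12.33

Midpoints: 4.5, 7.5, 10.5, 13.5, 16.5, 19.5, 22.5, 25.5
Σfm = 34×4.5 + 36×7.5 + 35×10.5 + 19×13.5 + 15×16.5 + 18×19.5 + 13×22.5 + 12×25.5 = 2244
n = Σf = 182
Mean = 2244 / 182 = 12.3297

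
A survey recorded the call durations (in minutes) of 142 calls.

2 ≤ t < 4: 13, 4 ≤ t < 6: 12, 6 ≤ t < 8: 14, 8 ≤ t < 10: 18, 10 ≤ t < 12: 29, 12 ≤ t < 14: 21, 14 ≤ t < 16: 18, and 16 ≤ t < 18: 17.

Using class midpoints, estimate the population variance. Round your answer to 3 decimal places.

Midpoints: 3, 5, 7, 9, 11, 13, 15, 17
n = 142, Σfm = 1510, mean = 10.6338
Σfm² = 18582
Σf(m − x̄)² = Σfm² − (Σfm)²/n = 18582 − 1510²/142 = 2524.9577
Population variance = 2524.9577 / 142 = 17.7814

17.781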